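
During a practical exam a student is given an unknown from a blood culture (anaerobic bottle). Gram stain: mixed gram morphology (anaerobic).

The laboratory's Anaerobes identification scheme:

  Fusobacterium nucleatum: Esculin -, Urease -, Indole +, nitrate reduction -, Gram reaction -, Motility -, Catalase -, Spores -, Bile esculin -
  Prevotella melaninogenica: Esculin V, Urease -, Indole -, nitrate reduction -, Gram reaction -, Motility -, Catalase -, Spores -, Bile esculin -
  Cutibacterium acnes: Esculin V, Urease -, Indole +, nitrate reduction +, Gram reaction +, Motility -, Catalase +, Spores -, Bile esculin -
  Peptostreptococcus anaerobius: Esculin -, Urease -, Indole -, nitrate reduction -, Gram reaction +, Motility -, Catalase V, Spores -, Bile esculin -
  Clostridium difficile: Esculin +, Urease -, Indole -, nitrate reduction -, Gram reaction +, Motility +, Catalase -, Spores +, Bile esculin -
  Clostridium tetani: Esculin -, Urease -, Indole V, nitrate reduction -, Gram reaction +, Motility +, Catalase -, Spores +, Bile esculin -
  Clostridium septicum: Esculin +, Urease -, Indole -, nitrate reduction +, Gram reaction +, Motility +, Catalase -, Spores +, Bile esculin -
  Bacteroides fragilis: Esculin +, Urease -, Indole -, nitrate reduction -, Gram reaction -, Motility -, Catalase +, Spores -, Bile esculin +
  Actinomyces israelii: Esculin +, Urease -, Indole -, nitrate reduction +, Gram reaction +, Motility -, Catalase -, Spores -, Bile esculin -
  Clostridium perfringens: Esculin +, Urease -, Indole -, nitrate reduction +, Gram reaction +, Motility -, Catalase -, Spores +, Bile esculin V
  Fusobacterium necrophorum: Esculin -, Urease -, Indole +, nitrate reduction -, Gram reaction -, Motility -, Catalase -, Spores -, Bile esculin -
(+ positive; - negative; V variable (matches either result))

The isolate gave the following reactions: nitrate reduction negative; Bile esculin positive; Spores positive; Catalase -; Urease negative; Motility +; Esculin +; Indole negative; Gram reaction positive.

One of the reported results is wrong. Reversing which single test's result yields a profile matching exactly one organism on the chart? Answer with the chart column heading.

As reported, no row in the chart matches all 9 reactions.
Reversing nitrate reduction → still no organism matches.
Reversing Gram reaction → still no organism matches.
Reversing Bile esculin (to -) → unique match: Clostridium difficile.
Reversing Esculin → still no organism matches.
Reversing Urease → still no organism matches.
Reversing Indole → still no organism matches.
Reversing Catalase → still no organism matches.
Reversing Motility → still no organism matches.
Reversing Spores → still no organism matches.

Bile esculin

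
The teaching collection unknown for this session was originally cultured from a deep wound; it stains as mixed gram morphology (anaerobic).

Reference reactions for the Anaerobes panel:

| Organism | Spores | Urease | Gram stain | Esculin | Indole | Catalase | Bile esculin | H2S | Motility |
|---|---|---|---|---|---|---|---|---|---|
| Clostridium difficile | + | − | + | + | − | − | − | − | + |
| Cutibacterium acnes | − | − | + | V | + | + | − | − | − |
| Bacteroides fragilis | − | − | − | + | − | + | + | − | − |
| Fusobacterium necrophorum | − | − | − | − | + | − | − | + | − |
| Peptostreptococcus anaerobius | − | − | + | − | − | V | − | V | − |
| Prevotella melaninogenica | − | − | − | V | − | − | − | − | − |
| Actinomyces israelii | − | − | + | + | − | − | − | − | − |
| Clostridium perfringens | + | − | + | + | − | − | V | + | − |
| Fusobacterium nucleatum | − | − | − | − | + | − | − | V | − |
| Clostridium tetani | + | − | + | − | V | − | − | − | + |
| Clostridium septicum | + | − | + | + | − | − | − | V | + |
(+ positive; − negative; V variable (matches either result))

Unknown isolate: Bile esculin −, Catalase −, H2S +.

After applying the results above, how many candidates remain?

5

H2S +: excludes 6 organisms — 5 left.
Bile esculin −: all 5 remaining candidates are consistent.
Catalase −: all 5 remaining candidates are consistent.
Still consistent: Clostridium perfringens, Clostridium septicum, Fusobacterium necrophorum, Fusobacterium nucleatum, Peptostreptococcus anaerobius.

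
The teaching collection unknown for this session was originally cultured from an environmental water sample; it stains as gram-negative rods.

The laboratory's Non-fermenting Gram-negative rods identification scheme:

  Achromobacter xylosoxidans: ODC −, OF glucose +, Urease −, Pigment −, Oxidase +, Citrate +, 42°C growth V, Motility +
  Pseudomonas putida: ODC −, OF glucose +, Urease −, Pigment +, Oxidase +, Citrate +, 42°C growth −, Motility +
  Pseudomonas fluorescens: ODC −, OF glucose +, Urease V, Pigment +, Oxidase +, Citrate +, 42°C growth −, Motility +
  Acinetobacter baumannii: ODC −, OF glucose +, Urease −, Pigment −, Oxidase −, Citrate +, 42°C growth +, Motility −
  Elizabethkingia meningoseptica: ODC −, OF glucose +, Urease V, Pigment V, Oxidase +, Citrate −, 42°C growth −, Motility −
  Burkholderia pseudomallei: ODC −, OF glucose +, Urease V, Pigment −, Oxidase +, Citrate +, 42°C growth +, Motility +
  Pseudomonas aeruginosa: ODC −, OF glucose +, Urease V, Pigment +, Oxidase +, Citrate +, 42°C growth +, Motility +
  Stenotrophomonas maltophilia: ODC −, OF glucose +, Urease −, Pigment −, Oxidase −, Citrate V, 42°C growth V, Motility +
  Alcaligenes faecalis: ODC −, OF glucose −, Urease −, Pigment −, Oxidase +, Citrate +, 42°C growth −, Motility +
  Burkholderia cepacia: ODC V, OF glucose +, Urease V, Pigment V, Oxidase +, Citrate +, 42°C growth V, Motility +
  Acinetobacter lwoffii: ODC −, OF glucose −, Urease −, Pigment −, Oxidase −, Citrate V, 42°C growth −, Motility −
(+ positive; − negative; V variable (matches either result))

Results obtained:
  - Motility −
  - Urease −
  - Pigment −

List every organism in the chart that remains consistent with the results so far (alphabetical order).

Acinetobacter baumannii, Acinetobacter lwoffii, Elizabethkingia meningoseptica

Motility −: excludes 8 organisms — 3 left.
Urease −: all 3 remaining candidates are consistent.
Pigment −: all 3 remaining candidates are consistent.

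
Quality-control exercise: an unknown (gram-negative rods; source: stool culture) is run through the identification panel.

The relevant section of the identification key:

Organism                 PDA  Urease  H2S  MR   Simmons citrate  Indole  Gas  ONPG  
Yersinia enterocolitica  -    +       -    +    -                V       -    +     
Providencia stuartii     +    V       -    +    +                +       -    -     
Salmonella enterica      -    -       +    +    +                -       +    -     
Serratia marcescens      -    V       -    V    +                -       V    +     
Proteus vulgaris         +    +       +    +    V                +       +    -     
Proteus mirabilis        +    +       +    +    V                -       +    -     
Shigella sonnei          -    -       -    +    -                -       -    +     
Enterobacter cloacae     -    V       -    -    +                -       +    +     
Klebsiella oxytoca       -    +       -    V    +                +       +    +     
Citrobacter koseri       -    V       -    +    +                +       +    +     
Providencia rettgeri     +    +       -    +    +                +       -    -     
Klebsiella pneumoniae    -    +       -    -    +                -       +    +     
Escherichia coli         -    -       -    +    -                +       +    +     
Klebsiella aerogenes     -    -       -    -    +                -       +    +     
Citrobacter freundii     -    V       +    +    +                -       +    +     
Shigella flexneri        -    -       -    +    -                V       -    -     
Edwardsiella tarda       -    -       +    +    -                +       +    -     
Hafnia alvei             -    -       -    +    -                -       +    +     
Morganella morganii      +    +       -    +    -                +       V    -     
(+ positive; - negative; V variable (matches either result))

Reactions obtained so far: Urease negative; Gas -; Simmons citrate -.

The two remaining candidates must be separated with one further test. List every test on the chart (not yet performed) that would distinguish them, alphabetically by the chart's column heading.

ONPG

Simmons citrate -: excludes 10 organisms — 9 left.
Urease -: excludes Yersinia enterocolitica, Proteus vulgaris, Proteus mirabilis, Morganella morganii — 5 left.
Gas -: excludes Escherichia coli, Edwardsiella tarda, Hafnia alvei — 2 left.
Two candidates remain: Shigella flexneri and Shigella sonnei.
  PDA: - vs - — same for both, does not separate.
  H2S: - vs - — same for both, does not separate.
  MR: + vs + — same for both, does not separate.
  Indole: V vs - — variable for at least one, does not separate.
  ONPG: Shigella flexneri -, Shigella sonnei + — discriminates.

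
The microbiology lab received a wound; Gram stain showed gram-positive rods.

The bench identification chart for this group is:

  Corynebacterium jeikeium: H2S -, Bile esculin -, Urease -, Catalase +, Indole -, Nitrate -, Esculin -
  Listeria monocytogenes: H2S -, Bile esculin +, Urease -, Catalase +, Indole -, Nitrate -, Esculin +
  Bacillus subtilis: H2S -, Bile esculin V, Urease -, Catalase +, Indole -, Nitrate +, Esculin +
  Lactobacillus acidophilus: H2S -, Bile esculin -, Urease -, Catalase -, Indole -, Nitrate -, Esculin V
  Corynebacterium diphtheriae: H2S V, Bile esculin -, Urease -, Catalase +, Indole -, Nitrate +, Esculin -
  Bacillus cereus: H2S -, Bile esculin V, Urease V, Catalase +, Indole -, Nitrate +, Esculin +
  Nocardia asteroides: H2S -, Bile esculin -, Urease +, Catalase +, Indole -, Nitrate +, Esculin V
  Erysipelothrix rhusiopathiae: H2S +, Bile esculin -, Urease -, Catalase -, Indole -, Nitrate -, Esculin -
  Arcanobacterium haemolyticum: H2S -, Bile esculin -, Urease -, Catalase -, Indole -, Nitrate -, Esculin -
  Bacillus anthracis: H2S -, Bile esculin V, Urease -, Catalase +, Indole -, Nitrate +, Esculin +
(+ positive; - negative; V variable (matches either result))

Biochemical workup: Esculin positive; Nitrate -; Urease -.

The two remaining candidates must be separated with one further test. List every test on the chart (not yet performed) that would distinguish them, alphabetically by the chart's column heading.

Bile esculin, Catalase

Urease -: excludes Nocardia asteroides — 9 left.
Nitrate -: excludes Bacillus subtilis, Corynebacterium diphtheriae, Bacillus cereus, Bacillus anthracis — 5 left.
Esculin +: excludes Corynebacterium jeikeium, Erysipelothrix rhusiopathiae, Arcanobacterium haemolyticum — 2 left.
Two candidates remain: Lactobacillus acidophilus and Listeria monocytogenes.
  H2S: - vs - — same for both, does not separate.
  Bile esculin: Lactobacillus acidophilus -, Listeria monocytogenes + — discriminates.
  Catalase: Lactobacillus acidophilus -, Listeria monocytogenes + — discriminates.
  Indole: - vs - — same for both, does not separate.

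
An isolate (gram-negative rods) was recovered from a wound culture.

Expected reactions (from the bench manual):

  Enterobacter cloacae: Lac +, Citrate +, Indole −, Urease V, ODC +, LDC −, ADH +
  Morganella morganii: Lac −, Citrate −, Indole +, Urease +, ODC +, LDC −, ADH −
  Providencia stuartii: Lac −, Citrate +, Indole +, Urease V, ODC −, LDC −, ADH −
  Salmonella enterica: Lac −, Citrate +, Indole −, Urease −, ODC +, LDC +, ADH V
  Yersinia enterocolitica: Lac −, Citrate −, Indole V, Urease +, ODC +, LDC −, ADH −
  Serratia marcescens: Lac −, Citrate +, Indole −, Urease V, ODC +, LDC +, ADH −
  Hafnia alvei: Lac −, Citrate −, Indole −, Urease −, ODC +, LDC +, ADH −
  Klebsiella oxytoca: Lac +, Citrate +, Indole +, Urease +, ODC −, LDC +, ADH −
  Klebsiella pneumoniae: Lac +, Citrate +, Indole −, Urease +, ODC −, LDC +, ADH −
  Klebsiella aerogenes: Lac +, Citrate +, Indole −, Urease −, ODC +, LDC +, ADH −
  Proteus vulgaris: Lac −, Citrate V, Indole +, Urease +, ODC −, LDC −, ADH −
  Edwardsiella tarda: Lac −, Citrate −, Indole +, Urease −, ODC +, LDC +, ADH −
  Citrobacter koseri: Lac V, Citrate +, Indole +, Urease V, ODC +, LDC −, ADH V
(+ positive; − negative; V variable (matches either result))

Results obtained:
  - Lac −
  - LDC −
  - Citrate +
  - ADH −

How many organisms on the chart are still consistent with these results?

3

ADH −: excludes Enterobacter cloacae — 12 left.
LDC −: excludes 7 organisms — 5 left.
Lac −: all 5 remaining candidates are consistent.
Citrate +: excludes Morganella morganii, Yersinia enterocolitica — 3 left.
Still consistent: Citrobacter koseri, Proteus vulgaris, Providencia stuartii.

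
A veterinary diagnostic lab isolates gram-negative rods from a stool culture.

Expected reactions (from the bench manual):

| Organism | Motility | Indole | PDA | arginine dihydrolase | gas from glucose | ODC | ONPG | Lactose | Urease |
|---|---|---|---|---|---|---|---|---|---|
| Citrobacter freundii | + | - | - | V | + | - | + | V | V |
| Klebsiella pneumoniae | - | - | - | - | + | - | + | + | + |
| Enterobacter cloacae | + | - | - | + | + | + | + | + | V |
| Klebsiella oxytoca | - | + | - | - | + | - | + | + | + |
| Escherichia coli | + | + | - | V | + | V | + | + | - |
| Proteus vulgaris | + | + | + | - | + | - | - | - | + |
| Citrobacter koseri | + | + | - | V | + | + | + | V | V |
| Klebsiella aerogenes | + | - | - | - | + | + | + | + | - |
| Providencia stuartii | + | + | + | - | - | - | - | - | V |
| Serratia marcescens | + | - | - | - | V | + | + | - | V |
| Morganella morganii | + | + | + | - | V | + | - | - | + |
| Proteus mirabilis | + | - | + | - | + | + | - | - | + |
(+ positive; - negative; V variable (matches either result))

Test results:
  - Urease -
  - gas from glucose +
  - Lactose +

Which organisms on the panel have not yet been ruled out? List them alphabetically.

Lactose +: excludes 5 organisms — 7 left.
gas from glucose +: all 7 remaining candidates are consistent.
Urease -: excludes Klebsiella pneumoniae, Klebsiella oxytoca — 5 left.

Citrobacter freundii, Citrobacter koseri, Enterobacter cloacae, Escherichia coli, Klebsiella aerogenes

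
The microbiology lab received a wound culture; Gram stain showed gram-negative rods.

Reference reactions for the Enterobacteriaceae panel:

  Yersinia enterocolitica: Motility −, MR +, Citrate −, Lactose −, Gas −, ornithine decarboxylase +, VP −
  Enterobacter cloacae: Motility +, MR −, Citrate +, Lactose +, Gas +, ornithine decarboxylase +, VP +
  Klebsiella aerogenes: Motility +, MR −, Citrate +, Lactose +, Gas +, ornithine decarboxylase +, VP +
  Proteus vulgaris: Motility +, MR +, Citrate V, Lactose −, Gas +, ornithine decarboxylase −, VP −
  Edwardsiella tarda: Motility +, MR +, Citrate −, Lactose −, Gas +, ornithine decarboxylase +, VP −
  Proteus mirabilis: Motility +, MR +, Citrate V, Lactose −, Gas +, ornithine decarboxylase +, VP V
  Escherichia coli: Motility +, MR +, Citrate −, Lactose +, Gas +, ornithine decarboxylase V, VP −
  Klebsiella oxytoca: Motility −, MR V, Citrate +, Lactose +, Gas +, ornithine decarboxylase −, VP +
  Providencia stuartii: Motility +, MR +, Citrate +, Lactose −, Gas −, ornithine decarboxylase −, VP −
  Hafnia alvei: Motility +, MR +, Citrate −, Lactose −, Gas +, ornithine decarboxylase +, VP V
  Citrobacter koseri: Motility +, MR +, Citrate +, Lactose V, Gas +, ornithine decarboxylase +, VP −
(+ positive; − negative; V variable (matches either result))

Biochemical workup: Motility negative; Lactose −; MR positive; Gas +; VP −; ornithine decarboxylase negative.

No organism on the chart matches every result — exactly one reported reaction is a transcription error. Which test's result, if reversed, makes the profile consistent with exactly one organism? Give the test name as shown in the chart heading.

Motility

As reported, no row in the chart matches all 6 reactions.
Reversing Motility (to +) → unique match: Proteus vulgaris.
Reversing Gas → still no organism matches.
Reversing MR → still no organism matches.
Reversing VP → still no organism matches.
Reversing ornithine decarboxylase → still no organism matches.
Reversing Lactose → still no organism matches.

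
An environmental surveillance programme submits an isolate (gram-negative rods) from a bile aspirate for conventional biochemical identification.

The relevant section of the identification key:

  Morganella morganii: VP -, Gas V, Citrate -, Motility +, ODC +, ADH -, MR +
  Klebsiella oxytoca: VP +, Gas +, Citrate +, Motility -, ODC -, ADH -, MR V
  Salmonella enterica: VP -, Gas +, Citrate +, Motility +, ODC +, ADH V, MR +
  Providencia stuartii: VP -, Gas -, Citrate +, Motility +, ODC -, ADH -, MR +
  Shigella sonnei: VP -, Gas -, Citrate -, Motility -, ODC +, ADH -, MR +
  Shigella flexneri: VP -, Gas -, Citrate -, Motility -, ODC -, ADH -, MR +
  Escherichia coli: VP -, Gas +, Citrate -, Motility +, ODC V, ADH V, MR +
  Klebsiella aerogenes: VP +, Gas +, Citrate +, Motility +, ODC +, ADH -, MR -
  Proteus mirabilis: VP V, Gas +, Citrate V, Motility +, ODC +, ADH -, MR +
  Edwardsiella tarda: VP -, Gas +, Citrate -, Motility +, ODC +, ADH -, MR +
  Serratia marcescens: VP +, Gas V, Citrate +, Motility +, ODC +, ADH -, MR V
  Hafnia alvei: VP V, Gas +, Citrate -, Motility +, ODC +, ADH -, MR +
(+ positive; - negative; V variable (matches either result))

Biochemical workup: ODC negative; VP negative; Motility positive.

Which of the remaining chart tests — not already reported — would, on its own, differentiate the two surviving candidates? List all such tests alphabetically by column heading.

Motility +: excludes Klebsiella oxytoca, Shigella sonnei, Shigella flexneri — 9 left.
ODC -: excludes 7 organisms — 2 left.
VP -: all 2 remaining candidates are consistent.
Two candidates remain: Escherichia coli and Providencia stuartii.
  Gas: Escherichia coli +, Providencia stuartii - — discriminates.
  Citrate: Escherichia coli -, Providencia stuartii + — discriminates.
  ADH: V vs - — variable for at least one, does not separate.
  MR: + vs + — same for both, does not separate.

Citrate, Gas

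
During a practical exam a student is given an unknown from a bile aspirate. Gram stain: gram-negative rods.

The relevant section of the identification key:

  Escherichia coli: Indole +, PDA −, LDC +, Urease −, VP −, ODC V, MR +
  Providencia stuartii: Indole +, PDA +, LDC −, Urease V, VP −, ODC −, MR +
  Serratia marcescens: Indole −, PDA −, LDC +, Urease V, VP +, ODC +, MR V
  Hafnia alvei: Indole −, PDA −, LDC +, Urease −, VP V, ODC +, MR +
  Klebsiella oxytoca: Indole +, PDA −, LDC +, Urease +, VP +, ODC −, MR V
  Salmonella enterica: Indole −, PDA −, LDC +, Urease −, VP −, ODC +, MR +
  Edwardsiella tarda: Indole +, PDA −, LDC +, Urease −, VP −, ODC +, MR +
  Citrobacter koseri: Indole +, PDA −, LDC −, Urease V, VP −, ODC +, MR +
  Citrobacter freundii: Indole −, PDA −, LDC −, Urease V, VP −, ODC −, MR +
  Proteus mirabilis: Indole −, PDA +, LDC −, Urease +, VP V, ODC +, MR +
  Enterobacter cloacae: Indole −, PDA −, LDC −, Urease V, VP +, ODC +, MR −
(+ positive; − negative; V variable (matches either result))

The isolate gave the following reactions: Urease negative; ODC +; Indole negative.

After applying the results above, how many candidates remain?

Urease −: excludes Klebsiella oxytoca, Proteus mirabilis — 9 left.
ODC +: excludes Providencia stuartii, Citrobacter freundii — 7 left.
Indole −: excludes Escherichia coli, Edwardsiella tarda, Citrobacter koseri — 4 left.
Still consistent: Enterobacter cloacae, Hafnia alvei, Salmonella enterica, Serratia marcescens.

4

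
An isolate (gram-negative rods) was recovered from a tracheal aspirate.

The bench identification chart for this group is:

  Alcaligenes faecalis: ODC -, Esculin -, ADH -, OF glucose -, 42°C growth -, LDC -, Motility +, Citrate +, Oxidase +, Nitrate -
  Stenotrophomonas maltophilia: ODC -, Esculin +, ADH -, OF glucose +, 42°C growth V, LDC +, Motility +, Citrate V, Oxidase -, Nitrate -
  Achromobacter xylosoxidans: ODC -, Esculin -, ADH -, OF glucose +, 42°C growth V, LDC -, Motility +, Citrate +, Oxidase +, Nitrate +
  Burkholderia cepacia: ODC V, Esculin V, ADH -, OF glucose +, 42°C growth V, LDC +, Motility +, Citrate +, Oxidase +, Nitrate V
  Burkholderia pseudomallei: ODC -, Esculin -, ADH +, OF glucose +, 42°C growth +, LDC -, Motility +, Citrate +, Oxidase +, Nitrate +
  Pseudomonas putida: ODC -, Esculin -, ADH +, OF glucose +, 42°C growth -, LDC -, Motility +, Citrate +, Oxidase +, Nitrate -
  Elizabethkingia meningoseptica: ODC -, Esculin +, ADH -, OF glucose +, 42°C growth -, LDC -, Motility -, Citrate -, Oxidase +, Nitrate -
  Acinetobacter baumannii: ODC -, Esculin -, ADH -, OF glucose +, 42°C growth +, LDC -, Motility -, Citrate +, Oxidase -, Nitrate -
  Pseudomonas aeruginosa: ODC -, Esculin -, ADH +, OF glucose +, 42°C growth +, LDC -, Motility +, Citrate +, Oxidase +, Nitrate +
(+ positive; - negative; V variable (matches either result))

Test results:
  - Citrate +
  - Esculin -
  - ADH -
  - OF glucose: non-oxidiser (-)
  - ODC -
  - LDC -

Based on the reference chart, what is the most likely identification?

Alcaligenes faecalis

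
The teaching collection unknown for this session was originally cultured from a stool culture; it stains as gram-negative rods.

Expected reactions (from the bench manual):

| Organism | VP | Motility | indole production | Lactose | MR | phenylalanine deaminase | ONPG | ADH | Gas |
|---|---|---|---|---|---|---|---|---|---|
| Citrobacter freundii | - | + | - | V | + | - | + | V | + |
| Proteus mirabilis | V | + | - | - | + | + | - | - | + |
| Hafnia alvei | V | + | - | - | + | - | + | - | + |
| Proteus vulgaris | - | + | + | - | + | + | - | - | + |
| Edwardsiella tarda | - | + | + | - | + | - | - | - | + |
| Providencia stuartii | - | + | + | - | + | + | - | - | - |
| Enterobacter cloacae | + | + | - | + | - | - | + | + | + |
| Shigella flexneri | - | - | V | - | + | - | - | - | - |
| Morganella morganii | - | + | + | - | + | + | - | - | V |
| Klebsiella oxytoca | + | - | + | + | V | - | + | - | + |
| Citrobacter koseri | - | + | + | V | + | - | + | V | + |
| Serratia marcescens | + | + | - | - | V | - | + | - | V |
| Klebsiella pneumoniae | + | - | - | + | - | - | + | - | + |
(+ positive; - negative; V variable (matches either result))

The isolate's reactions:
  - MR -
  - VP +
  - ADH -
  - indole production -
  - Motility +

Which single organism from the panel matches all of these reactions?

VP +: excludes 7 organisms — 6 left.
indole production -: excludes Klebsiella oxytoca — 5 left.
MR -: excludes Proteus mirabilis, Hafnia alvei — 3 left.
Motility +: excludes Klebsiella pneumoniae — 2 left.
ADH -: excludes Enterobacter cloacae — 1 left.

Serratia marcescens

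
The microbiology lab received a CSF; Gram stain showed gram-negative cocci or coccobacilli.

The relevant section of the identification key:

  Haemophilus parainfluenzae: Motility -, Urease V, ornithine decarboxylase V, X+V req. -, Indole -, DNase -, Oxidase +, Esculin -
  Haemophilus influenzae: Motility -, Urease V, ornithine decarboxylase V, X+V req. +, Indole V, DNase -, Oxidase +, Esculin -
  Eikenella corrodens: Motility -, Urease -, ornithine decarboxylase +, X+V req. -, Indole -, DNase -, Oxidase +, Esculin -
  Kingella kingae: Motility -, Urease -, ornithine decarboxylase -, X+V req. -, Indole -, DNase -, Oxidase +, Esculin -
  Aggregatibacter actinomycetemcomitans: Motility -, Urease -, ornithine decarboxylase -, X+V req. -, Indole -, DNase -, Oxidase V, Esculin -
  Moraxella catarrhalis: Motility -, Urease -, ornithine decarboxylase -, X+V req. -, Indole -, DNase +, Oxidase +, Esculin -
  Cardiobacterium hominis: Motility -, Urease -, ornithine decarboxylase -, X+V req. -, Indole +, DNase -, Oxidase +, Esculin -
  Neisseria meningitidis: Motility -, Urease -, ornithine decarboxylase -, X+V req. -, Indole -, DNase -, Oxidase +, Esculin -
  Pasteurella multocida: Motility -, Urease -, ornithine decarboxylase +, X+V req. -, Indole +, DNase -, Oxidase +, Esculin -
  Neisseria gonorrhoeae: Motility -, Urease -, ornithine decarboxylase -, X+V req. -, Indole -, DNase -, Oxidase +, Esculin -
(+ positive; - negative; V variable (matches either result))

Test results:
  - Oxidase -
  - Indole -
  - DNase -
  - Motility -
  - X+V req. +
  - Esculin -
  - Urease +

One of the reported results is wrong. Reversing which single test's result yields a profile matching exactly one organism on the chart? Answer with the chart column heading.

As reported, no row in the chart matches all 7 reactions.
Reversing Motility → still no organism matches.
Reversing Oxidase (to +) → unique match: Haemophilus influenzae.
Reversing Urease → still no organism matches.
Reversing DNase → still no organism matches.
Reversing Indole → still no organism matches.
Reversing Esculin → still no organism matches.
Reversing X+V req. → still no organism matches.

Oxidase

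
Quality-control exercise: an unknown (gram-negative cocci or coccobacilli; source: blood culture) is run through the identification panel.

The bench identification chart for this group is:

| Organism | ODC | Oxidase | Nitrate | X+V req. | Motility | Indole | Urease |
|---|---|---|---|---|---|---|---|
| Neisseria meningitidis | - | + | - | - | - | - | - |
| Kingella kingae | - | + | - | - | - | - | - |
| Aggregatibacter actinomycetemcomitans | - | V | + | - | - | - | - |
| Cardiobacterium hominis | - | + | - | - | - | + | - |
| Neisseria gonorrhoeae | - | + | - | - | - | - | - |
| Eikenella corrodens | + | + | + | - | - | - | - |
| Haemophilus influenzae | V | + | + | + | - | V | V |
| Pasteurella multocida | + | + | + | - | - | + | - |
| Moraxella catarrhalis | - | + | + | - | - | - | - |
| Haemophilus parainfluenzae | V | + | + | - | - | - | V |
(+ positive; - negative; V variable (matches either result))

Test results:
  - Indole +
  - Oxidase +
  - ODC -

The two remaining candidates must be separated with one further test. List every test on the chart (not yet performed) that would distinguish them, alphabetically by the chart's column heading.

Nitrate, X+V req.

Indole +: excludes 7 organisms — 3 left.
ODC -: excludes Pasteurella multocida — 2 left.
Oxidase +: all 2 remaining candidates are consistent.
Two candidates remain: Cardiobacterium hominis and Haemophilus influenzae.
  Nitrate: Cardiobacterium hominis -, Haemophilus influenzae + — discriminates.
  X+V req.: Cardiobacterium hominis -, Haemophilus influenzae + — discriminates.
  Motility: - vs - — same for both, does not separate.
  Urease: - vs V — variable for at least one, does not separate.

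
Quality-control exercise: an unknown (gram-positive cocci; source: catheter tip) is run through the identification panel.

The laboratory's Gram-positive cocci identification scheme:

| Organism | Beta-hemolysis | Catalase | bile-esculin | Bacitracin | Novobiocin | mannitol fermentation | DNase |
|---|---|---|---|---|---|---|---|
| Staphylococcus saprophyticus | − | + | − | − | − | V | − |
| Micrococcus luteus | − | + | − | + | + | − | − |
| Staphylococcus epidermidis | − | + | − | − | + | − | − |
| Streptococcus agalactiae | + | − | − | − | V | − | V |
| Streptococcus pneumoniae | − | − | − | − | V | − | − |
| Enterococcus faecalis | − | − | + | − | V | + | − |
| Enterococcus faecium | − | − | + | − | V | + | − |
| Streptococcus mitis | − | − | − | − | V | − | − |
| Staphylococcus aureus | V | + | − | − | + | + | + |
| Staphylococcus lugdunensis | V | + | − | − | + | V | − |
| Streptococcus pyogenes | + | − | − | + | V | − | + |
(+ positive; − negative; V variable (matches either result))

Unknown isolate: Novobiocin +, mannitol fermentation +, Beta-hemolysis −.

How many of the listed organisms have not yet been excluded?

4

Novobiocin +: excludes Staphylococcus saprophyticus — 10 left.
Beta-hemolysis −: excludes Streptococcus agalactiae, Streptococcus pyogenes — 8 left.
mannitol fermentation +: excludes Micrococcus luteus, Staphylococcus epidermidis, Streptococcus pneumoniae, Streptococcus mitis — 4 left.
Still consistent: Enterococcus faecalis, Enterococcus faecium, Staphylococcus aureus, Staphylococcus lugdunensis.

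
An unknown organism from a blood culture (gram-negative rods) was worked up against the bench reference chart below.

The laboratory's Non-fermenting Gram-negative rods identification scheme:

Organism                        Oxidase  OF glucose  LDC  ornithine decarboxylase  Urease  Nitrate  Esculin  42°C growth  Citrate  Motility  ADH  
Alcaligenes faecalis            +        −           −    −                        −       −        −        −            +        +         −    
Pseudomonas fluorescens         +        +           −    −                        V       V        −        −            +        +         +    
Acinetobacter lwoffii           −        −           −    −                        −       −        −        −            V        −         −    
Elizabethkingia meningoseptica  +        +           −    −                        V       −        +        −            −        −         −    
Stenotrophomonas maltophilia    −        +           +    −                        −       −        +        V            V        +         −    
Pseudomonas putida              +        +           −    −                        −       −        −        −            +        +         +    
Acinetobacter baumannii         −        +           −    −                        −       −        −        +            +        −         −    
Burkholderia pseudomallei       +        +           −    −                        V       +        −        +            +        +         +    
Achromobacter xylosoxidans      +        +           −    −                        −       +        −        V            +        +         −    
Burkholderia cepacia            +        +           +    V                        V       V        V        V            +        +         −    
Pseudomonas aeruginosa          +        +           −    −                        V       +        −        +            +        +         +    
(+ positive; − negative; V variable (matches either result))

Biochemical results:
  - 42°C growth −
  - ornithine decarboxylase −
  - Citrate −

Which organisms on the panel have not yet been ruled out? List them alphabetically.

Acinetobacter lwoffii, Elizabethkingia meningoseptica, Stenotrophomonas maltophilia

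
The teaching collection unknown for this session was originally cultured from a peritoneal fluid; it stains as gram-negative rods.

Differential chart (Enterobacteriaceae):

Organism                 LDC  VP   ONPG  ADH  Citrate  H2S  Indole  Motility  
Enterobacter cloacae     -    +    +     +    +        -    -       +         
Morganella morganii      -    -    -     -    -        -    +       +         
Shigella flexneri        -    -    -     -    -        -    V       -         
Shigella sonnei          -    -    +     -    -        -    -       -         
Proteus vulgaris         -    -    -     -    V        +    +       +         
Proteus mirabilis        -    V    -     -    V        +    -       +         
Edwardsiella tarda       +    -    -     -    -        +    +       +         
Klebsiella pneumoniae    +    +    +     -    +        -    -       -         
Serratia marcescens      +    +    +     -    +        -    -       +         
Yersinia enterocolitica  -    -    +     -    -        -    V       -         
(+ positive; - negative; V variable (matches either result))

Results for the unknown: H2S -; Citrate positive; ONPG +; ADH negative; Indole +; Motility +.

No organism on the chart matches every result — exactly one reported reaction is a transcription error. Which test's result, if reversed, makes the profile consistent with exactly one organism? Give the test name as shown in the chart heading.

Indole

As reported, no row in the chart matches all 6 reactions.
Reversing ONPG → still no organism matches.
Reversing Indole (to -) → unique match: Serratia marcescens.
Reversing ADH → still no organism matches.
Reversing Citrate → still no organism matches.
Reversing Motility → still no organism matches.
Reversing H2S → still no organism matches.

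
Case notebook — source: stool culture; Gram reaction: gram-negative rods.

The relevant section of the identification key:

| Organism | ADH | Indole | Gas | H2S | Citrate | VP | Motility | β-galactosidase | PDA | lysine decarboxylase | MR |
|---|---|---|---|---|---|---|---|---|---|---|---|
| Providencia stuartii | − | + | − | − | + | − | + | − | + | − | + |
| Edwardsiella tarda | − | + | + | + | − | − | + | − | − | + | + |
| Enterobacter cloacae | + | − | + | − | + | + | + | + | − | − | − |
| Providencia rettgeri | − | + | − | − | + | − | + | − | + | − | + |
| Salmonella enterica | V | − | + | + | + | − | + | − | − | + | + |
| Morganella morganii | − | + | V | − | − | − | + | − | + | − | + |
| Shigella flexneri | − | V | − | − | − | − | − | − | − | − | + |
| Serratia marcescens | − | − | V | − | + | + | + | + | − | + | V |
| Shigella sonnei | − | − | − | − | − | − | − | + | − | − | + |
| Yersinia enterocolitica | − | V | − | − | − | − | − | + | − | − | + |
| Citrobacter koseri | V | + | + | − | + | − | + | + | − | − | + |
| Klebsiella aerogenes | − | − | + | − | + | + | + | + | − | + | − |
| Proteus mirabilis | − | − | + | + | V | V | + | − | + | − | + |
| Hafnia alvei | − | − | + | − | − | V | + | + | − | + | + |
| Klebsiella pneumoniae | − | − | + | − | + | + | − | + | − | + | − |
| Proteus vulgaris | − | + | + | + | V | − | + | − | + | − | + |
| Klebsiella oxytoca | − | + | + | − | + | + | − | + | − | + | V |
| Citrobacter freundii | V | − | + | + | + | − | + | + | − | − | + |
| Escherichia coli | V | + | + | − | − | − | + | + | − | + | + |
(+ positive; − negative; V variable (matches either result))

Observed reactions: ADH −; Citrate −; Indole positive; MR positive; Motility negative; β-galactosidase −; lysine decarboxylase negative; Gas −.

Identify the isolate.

Shigella flexneri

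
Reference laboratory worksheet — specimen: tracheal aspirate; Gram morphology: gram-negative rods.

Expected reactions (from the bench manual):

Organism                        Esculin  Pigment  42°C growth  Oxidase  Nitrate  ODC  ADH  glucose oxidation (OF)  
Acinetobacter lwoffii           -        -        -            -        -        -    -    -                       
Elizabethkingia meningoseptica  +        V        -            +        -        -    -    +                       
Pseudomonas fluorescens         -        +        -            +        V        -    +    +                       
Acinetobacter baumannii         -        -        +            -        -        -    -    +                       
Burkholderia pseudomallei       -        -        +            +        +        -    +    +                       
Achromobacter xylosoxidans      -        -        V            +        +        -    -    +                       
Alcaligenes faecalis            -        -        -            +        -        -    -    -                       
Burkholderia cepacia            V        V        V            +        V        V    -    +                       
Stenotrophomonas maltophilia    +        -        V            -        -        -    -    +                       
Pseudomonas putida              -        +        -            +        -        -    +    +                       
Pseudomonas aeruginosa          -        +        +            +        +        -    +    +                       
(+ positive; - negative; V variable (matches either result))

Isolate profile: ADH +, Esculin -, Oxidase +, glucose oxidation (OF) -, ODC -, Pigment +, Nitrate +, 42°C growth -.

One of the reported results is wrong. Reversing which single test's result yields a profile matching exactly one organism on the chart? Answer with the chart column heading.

glucose oxidation (OF)

As reported, no row in the chart matches all 8 reactions.
Reversing glucose oxidation (OF) (to +) → unique match: Pseudomonas fluorescens.
Reversing Oxidase → still no organism matches.
Reversing Nitrate → still no organism matches.
Reversing ODC → still no organism matches.
Reversing Esculin → still no organism matches.
Reversing 42°C growth → still no organism matches.
Reversing ADH → still no organism matches.
Reversing Pigment → still no organism matches.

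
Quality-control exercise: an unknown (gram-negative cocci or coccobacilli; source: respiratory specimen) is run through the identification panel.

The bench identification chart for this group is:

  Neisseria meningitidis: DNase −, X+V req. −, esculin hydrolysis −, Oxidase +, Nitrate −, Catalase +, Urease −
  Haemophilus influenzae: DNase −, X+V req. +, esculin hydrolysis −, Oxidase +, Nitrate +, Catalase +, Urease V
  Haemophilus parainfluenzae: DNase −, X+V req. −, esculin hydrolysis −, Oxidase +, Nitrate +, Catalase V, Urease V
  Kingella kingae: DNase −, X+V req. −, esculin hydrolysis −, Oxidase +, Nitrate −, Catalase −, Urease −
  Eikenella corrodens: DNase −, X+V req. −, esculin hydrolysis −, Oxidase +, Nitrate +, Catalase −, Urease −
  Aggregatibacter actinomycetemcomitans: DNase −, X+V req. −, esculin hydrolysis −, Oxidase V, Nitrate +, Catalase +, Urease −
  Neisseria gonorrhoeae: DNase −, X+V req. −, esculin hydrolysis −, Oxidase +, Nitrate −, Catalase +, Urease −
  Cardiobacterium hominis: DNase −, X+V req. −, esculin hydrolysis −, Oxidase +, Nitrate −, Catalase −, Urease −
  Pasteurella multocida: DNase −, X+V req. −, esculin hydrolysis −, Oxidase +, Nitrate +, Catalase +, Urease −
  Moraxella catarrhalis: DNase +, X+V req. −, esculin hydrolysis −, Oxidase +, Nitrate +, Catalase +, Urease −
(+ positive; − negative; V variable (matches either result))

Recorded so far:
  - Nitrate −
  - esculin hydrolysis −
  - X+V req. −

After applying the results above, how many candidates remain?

Nitrate −: excludes 6 organisms — 4 left.
esculin hydrolysis −: all 4 remaining candidates are consistent.
X+V req. −: all 4 remaining candidates are consistent.
Still consistent: Cardiobacterium hominis, Kingella kingae, Neisseria gonorrhoeae, Neisseria meningitidis.

4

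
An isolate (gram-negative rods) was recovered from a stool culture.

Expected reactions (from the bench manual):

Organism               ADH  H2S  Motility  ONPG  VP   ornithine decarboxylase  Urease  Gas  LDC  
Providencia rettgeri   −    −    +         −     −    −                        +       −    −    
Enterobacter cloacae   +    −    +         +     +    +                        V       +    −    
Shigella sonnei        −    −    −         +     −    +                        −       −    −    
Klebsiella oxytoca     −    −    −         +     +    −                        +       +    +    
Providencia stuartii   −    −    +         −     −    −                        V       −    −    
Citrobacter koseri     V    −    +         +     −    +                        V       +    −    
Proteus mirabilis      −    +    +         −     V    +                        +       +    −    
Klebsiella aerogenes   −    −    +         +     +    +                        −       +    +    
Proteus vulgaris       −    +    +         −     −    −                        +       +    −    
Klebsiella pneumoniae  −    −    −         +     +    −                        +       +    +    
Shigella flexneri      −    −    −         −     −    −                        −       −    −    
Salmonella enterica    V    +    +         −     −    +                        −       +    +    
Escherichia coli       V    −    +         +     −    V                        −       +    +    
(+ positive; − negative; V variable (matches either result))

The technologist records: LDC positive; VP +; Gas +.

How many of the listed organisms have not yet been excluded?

3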